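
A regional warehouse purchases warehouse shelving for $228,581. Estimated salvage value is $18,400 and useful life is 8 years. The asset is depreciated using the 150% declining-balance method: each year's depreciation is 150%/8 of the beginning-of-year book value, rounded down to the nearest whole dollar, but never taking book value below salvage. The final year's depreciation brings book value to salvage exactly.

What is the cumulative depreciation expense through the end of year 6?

$162,816

Depreciable base = $228,581 − $18,400 = $210,181.
Year 1: ⌊$228,581 × 150%/8⌋ = $42,858. Book value $185,723.
Year 2: ⌊$185,723 × 150%/8⌋ = $34,823. Book value $150,900.
Year 3: ⌊$150,900 × 150%/8⌋ = $28,293. Book value $122,607.
Year 4: ⌊$122,607 × 150%/8⌋ = $22,988. Book value $99,619.
Year 5: ⌊$99,619 × 150%/8⌋ = $18,678. Book value $80,941.
Year 6: ⌊$80,941 × 150%/8⌋ = $15,176. Book value $65,765.
Accumulated through year 6 = $228,581 − $65,765 = $162,816.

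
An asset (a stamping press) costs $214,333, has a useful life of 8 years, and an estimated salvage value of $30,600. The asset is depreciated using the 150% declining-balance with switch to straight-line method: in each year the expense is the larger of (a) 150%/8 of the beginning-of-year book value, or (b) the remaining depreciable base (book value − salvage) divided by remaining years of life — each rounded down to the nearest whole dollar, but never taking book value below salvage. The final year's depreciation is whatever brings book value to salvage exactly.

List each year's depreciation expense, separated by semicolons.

Depreciable base = $214,333 − $30,600 = $183,733.
Year 1: DB = ⌊$214,333 × 150%/8⌋ = $40,187; SL = ⌊$183,733/8⌋ = $22,966 → take DB $40,187. Book value $174,146.
Year 2: DB = ⌊$174,146 × 150%/8⌋ = $32,652; SL = ⌊$143,546/7⌋ = $20,506 → take DB $32,652. Book value $141,494.
Year 3: DB = ⌊$141,494 × 150%/8⌋ = $26,530; SL = ⌊$110,894/6⌋ = $18,482 → take DB $26,530. Book value $114,964.
Year 4: DB = ⌊$114,964 × 150%/8⌋ = $21,555; SL = ⌊$84,364/5⌋ = $16,872 → take DB $21,555. Book value $93,409.
Year 5: DB = ⌊$93,409 × 150%/8⌋ = $17,514; SL = ⌊$62,809/4⌋ = $15,702 → take DB $17,514. Book value $75,895.
Year 6: DB = ⌊$75,895 × 150%/8⌋ = $14,230; SL = ⌊$45,295/3⌋ = $15,098 → take SL $15,098. Book value $60,797.
Year 7: DB = ⌊$60,797 × 150%/8⌋ = $11,399; SL = ⌊$30,197/2⌋ = $15,098 → take SL $15,098. Book value $45,699.
Year 8 (final): $45,699 − $30,600 = $15,099. Book value $30,600.

$40,187; $32,652; $26,530; $21,555; $17,514; $15,098; $15,098; $15,099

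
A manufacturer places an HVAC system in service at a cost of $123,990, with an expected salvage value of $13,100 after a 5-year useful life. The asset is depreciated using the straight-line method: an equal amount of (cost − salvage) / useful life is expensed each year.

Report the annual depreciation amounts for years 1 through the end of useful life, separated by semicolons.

$22,178; $22,178; $22,178; $22,178; $22,178

Depreciable base = $123,990 − $13,100 = $110,890.
Annual expense = $110,890 / 5 = $22,178.
End of year 1: book value $101,812.
End of year 2: book value $79,634.
End of year 3: book value $57,456.
End of year 4: book value $35,278.
End of year 5: book value $13,100.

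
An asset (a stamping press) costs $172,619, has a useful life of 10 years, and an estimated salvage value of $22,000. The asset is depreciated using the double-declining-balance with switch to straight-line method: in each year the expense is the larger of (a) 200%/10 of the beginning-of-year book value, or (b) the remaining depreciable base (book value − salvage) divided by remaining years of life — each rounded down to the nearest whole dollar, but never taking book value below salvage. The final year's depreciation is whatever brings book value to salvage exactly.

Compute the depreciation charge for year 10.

$1,170

Depreciable base = $172,619 − $22,000 = $150,619.
Year 1: DB = ⌊$172,619 × 200%/10⌋ = $34,523; SL = ⌊$150,619/10⌋ = $15,061 → take DB $34,523. Book value $138,096.
Year 2: DB = ⌊$138,096 × 200%/10⌋ = $27,619; SL = ⌊$116,096/9⌋ = $12,899 → take DB $27,619. Book value $110,477.
Year 3: DB = ⌊$110,477 × 200%/10⌋ = $22,095; SL = ⌊$88,477/8⌋ = $11,059 → take DB $22,095. Book value $88,382.
Year 4: DB = ⌊$88,382 × 200%/10⌋ = $17,676; SL = ⌊$66,382/7⌋ = $9,483 → take DB $17,676. Book value $70,706.
Year 5: DB = ⌊$70,706 × 200%/10⌋ = $14,141; SL = ⌊$48,706/6⌋ = $8,117 → take DB $14,141. Book value $56,565.
Year 6: DB = ⌊$56,565 × 200%/10⌋ = $11,313; SL = ⌊$34,565/5⌋ = $6,913 → take DB $11,313. Book value $45,252.
Year 7: DB = ⌊$45,252 × 200%/10⌋ = $9,050; SL = ⌊$23,252/4⌋ = $5,813 → take DB $9,050. Book value $36,202.
Year 8: DB = ⌊$36,202 × 200%/10⌋ = $7,240; SL = ⌊$14,202/3⌋ = $4,734 → take DB $7,240. Book value $28,962.
Year 9: DB = ⌊$28,962 × 200%/10⌋ = $5,792; SL = ⌊$6,962/2⌋ = $3,481 → take DB $5,792. Book value $23,170.
Year 10 (final): $23,170 − $22,000 = $1,170. Book value $22,000.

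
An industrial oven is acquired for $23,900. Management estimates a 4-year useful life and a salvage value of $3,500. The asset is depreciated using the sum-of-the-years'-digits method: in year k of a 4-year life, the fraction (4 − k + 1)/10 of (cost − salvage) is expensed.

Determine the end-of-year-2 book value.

$9,620

Depreciable base = $23,900 − $3,500 = $20,400.
Sum of the years' digits = 4+3+2+1 = 10.
Year 1: $20,400 × 4/10 = $8,160. Book value $15,740.
Year 2: $20,400 × 3/10 = $6,120. Book value $9,620.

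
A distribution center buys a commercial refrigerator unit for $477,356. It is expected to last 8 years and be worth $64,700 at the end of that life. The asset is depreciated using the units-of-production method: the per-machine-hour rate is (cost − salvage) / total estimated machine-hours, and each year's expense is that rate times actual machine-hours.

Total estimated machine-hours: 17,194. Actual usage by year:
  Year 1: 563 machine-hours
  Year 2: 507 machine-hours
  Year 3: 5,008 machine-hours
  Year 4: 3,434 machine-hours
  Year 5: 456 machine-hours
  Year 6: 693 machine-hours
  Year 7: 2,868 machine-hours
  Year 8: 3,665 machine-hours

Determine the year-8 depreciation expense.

$87,960

Depreciable base = $477,356 − $64,700 = $412,656.
Rate = $412,656 / 17,194 machine-hours = $24 per machine-hour.
Year 1: 563 × $24 = $13,512. Book value $463,844.
Year 2: 507 × $24 = $12,168. Book value $451,676.
Year 3: 5,008 × $24 = $120,192. Book value $331,484.
Year 4: 3,434 × $24 = $82,416. Book value $249,068.
Year 5: 456 × $24 = $10,944. Book value $238,124.
Year 6: 693 × $24 = $16,632. Book value $221,492.
Year 7: 2,868 × $24 = $68,832. Book value $152,660.
Year 8: 3,665 × $24 = $87,960. Book value $64,700.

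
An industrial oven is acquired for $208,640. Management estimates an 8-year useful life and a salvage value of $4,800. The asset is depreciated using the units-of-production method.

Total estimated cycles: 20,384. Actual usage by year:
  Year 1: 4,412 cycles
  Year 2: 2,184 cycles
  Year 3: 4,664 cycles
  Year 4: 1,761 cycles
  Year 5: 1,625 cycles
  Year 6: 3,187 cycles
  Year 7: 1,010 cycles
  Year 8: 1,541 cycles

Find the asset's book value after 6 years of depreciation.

Depreciable base = $208,640 − $4,800 = $203,840.
Rate = $203,840 / 20,384 cycles = $10 per cycle.
Year 1: 4,412 × $10 = $44,120. Book value $164,520.
Year 2: 2,184 × $10 = $21,840. Book value $142,680.
Year 3: 4,664 × $10 = $46,640. Book value $96,040.
Year 4: 1,761 × $10 = $17,610. Book value $78,430.
Year 5: 1,625 × $10 = $16,250. Book value $62,180.
Year 6: 3,187 × $10 = $31,870. Book value $30,310.

$30,310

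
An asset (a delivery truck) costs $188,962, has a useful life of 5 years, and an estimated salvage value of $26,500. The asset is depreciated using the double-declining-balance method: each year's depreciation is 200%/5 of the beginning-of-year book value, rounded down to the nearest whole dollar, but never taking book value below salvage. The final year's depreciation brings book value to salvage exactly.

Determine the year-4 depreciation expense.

Depreciable base = $188,962 − $26,500 = $162,462.
Year 1: ⌊$188,962 × 200%/5⌋ = $75,584. Book value $113,378.
Year 2: ⌊$113,378 × 200%/5⌋ = $45,351. Book value $68,027.
Year 3: ⌊$68,027 × 200%/5⌋ = $27,210. Book value $40,817.
Year 4: ⌊$40,817 × 200%/5⌋ = $16,326, capped at $14,317. Book value $26,500.

$14,317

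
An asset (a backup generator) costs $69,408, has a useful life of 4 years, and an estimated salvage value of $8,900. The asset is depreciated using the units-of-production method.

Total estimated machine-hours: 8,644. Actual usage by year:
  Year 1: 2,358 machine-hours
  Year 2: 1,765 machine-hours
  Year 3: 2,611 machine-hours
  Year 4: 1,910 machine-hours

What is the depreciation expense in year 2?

$12,355

Depreciable base = $69,408 − $8,900 = $60,508.
Rate = $60,508 / 8,644 machine-hours = $7 per machine-hour.
Year 1: 2,358 × $7 = $16,506. Book value $52,902.
Year 2: 1,765 × $7 = $12,355. Book value $40,547.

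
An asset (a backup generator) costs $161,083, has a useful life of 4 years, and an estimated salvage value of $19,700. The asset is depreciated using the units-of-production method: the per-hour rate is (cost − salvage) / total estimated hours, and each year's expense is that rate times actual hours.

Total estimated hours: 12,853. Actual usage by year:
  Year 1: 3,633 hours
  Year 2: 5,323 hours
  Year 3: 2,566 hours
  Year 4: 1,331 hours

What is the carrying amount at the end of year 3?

Depreciable base = $161,083 − $19,700 = $141,383.
Rate = $141,383 / 12,853 hours = $11 per hour.
Year 1: 3,633 × $11 = $39,963. Book value $121,120.
Year 2: 5,323 × $11 = $58,553. Book value $62,567.
Year 3: 2,566 × $11 = $28,226. Book value $34,341.

$34,341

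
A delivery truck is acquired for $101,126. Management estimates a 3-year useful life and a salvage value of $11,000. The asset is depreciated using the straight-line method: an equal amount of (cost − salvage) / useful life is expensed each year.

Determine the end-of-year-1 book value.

$71,084

Depreciable base = $101,126 − $11,000 = $90,126.
Annual expense = $90,126 / 3 = $30,042.
End of year 1: book value $71,084.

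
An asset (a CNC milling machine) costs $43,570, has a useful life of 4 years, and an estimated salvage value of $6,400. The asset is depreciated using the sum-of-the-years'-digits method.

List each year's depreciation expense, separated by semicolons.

Depreciable base = $43,570 − $6,400 = $37,170.
Sum of the years' digits = 4+3+2+1 = 10.
Year 1: $37,170 × 4/10 = $14,868. Book value $28,702.
Year 2: $37,170 × 3/10 = $11,151. Book value $17,551.
Year 3: $37,170 × 2/10 = $7,434. Book value $10,117.
Year 4: $37,170 × 1/10 = $3,717. Book value $6,400.

$14,868; $11,151; $7,434; $3,717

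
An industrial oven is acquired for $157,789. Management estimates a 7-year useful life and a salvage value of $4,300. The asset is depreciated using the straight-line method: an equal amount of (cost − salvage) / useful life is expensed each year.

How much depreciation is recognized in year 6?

Depreciable base = $157,789 − $4,300 = $153,489.
Annual expense = $153,489 / 7 = $21,927.

$21,927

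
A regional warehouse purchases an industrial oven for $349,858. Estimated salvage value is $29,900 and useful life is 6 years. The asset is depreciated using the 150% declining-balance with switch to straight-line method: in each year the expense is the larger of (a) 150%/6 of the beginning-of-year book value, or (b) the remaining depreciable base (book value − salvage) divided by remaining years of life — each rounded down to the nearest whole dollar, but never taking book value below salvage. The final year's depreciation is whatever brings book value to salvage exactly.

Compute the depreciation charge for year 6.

$39,233

Depreciable base = $349,858 − $29,900 = $319,958.
Year 1: DB = ⌊$349,858 × 150%/6⌋ = $87,464; SL = ⌊$319,958/6⌋ = $53,326 → take DB $87,464. Book value $262,394.
Year 2: DB = ⌊$262,394 × 150%/6⌋ = $65,598; SL = ⌊$232,494/5⌋ = $46,498 → take DB $65,598. Book value $196,796.
Year 3: DB = ⌊$196,796 × 150%/6⌋ = $49,199; SL = ⌊$166,896/4⌋ = $41,724 → take DB $49,199. Book value $147,597.
Year 4: DB = ⌊$147,597 × 150%/6⌋ = $36,899; SL = ⌊$117,697/3⌋ = $39,232 → take SL $39,232. Book value $108,365.
Year 5: DB = ⌊$108,365 × 150%/6⌋ = $27,091; SL = ⌊$78,465/2⌋ = $39,232 → take SL $39,232. Book value $69,133.
Year 6 (final): $69,133 − $29,900 = $39,233. Book value $29,900.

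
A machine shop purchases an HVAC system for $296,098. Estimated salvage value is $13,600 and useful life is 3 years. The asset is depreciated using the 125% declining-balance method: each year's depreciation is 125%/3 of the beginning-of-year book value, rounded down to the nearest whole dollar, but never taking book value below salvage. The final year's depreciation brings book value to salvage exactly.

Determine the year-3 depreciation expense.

$87,156

Depreciable base = $296,098 − $13,600 = $282,498.
Year 1: ⌊$296,098 × 125%/3⌋ = $123,374. Book value $172,724.
Year 2: ⌊$172,724 × 125%/3⌋ = $71,968. Book value $100,756.
Year 3 (final): $100,756 − $13,600 = $87,156. Book value $13,600.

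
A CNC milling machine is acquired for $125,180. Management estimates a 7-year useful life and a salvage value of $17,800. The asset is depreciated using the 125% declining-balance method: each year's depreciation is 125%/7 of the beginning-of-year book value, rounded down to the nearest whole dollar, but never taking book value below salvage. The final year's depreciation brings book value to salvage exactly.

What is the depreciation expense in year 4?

$12,389

Depreciable base = $125,180 − $17,800 = $107,380.
Year 1: ⌊$125,180 × 125%/7⌋ = $22,353. Book value $102,827.
Year 2: ⌊$102,827 × 125%/7⌋ = $18,361. Book value $84,466.
Year 3: ⌊$84,466 × 125%/7⌋ = $15,083. Book value $69,383.
Year 4: ⌊$69,383 × 125%/7⌋ = $12,389. Book value $56,994.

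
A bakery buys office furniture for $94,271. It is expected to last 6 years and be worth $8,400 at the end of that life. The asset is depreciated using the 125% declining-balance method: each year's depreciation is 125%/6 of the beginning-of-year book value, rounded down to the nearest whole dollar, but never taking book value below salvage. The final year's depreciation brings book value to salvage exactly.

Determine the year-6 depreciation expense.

$20,917

Depreciable base = $94,271 − $8,400 = $85,871.
Year 1: ⌊$94,271 × 125%/6⌋ = $19,639. Book value $74,632.
Year 2: ⌊$74,632 × 125%/6⌋ = $15,548. Book value $59,084.
Year 3: ⌊$59,084 × 125%/6⌋ = $12,309. Book value $46,775.
Year 4: ⌊$46,775 × 125%/6⌋ = $9,744. Book value $37,031.
Year 5: ⌊$37,031 × 125%/6⌋ = $7,714. Book value $29,317.
Year 6 (final): $29,317 − $8,400 = $20,917. Book value $8,400.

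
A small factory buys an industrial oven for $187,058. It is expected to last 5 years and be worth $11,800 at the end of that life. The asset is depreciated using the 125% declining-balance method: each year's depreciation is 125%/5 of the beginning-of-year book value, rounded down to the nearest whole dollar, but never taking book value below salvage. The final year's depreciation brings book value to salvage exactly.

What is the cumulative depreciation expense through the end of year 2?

$81,837

Depreciable base = $187,058 − $11,800 = $175,258.
Year 1: ⌊$187,058 × 125%/5⌋ = $46,764. Book value $140,294.
Year 2: ⌊$140,294 × 125%/5⌋ = $35,073. Book value $105,221.
Accumulated through year 2 = $187,058 − $105,221 = $81,837.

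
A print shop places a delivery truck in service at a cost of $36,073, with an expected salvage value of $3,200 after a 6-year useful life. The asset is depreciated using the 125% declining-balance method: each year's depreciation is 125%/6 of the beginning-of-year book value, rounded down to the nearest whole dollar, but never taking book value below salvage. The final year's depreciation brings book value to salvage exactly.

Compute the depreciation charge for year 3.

$4,710

Depreciable base = $36,073 − $3,200 = $32,873.
Year 1: ⌊$36,073 × 125%/6⌋ = $7,515. Book value $28,558.
Year 2: ⌊$28,558 × 125%/6⌋ = $5,949. Book value $22,609.
Year 3: ⌊$22,609 × 125%/6⌋ = $4,710. Book value $17,899.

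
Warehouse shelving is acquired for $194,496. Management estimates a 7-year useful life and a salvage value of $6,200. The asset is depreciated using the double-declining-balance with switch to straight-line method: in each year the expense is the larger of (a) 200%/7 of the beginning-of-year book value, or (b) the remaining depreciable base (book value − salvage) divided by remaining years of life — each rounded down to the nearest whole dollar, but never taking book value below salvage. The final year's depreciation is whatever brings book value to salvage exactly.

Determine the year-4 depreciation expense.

Depreciable base = $194,496 − $6,200 = $188,296.
Year 1: DB = ⌊$194,496 × 200%/7⌋ = $55,570; SL = ⌊$188,296/7⌋ = $26,899 → take DB $55,570. Book value $138,926.
Year 2: DB = ⌊$138,926 × 200%/7⌋ = $39,693; SL = ⌊$132,726/6⌋ = $22,121 → take DB $39,693. Book value $99,233.
Year 3: DB = ⌊$99,233 × 200%/7⌋ = $28,352; SL = ⌊$93,033/5⌋ = $18,606 → take DB $28,352. Book value $70,881.
Year 4: DB = ⌊$70,881 × 200%/7⌋ = $20,251; SL = ⌊$64,681/4⌋ = $16,170 → take DB $20,251. Book value $50,630.

$20,251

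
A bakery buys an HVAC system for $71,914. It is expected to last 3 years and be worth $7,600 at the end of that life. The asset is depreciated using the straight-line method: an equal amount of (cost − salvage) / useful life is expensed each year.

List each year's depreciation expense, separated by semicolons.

Depreciable base = $71,914 − $7,600 = $64,314.
Annual expense = $64,314 / 3 = $21,438.
End of year 1: book value $50,476.
End of year 2: book value $29,038.
End of year 3: book value $7,600.

$21,438; $21,438; $21,438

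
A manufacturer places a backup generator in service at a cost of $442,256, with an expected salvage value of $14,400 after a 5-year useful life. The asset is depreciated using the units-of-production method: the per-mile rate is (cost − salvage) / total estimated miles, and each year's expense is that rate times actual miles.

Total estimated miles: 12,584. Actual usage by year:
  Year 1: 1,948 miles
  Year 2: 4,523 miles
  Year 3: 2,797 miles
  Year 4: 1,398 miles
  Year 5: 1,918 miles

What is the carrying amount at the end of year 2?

Depreciable base = $442,256 − $14,400 = $427,856.
Rate = $427,856 / 12,584 miles = $34 per mile.
Year 1: 1,948 × $34 = $66,232. Book value $376,024.
Year 2: 4,523 × $34 = $153,782. Book value $222,242.

$222,242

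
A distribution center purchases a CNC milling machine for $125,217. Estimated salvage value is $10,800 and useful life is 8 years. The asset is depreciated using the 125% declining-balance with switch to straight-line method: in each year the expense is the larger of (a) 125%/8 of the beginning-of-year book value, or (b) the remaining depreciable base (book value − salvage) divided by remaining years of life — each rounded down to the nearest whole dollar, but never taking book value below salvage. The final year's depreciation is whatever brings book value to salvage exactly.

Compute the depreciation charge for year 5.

Depreciable base = $125,217 − $10,800 = $114,417.
Year 1: DB = ⌊$125,217 × 125%/8⌋ = $19,565; SL = ⌊$114,417/8⌋ = $14,302 → take DB $19,565. Book value $105,652.
Year 2: DB = ⌊$105,652 × 125%/8⌋ = $16,508; SL = ⌊$94,852/7⌋ = $13,550 → take DB $16,508. Book value $89,144.
Year 3: DB = ⌊$89,144 × 125%/8⌋ = $13,928; SL = ⌊$78,344/6⌋ = $13,057 → take DB $13,928. Book value $75,216.
Year 4: DB = ⌊$75,216 × 125%/8⌋ = $11,752; SL = ⌊$64,416/5⌋ = $12,883 → take SL $12,883. Book value $62,333.
Year 5: DB = ⌊$62,333 × 125%/8⌋ = $9,739; SL = ⌊$51,533/4⌋ = $12,883 → take SL $12,883. Book value $49,450.

$12,883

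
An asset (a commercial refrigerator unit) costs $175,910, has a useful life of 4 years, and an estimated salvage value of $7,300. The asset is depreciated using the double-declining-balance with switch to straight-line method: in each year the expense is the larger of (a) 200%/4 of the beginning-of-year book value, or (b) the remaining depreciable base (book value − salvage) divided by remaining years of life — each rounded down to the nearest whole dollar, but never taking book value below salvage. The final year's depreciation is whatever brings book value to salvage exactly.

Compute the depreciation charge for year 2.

$43,977

Depreciable base = $175,910 − $7,300 = $168,610.
Year 1: DB = ⌊$175,910 × 200%/4⌋ = $87,955; SL = ⌊$168,610/4⌋ = $42,152 → take DB $87,955. Book value $87,955.
Year 2: DB = ⌊$87,955 × 200%/4⌋ = $43,977; SL = ⌊$80,655/3⌋ = $26,885 → take DB $43,977. Book value $43,978.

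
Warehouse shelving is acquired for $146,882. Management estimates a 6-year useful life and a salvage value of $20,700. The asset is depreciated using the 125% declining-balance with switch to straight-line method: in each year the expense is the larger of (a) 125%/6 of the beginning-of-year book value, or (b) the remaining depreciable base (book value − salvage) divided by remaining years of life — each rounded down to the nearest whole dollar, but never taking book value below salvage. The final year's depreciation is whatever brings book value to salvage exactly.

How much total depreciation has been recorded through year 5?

$108,789

Depreciable base = $146,882 − $20,700 = $126,182.
Year 1: DB = ⌊$146,882 × 125%/6⌋ = $30,600; SL = ⌊$126,182/6⌋ = $21,030 → take DB $30,600. Book value $116,282.
Year 2: DB = ⌊$116,282 × 125%/6⌋ = $24,225; SL = ⌊$95,582/5⌋ = $19,116 → take DB $24,225. Book value $92,057.
Year 3: DB = ⌊$92,057 × 125%/6⌋ = $19,178; SL = ⌊$71,357/4⌋ = $17,839 → take DB $19,178. Book value $72,879.
Year 4: DB = ⌊$72,879 × 125%/6⌋ = $15,183; SL = ⌊$52,179/3⌋ = $17,393 → take SL $17,393. Book value $55,486.
Year 5: DB = ⌊$55,486 × 125%/6⌋ = $11,559; SL = ⌊$34,786/2⌋ = $17,393 → take SL $17,393. Book value $38,093.
Accumulated through year 5 = $146,882 − $38,093 = $108,789.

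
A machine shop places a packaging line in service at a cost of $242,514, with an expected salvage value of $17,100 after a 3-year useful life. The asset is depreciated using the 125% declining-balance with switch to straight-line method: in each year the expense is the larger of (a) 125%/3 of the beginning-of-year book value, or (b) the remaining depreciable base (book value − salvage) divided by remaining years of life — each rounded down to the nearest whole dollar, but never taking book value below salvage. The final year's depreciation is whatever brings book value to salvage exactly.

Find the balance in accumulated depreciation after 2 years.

Depreciable base = $242,514 − $17,100 = $225,414.
Year 1: DB = ⌊$242,514 × 125%/3⌋ = $101,047; SL = ⌊$225,414/3⌋ = $75,138 → take DB $101,047. Book value $141,467.
Year 2: DB = ⌊$141,467 × 125%/3⌋ = $58,944; SL = ⌊$124,367/2⌋ = $62,183 → take SL $62,183. Book value $79,284.
Accumulated through year 2 = $242,514 − $79,284 = $163,230.

$163,230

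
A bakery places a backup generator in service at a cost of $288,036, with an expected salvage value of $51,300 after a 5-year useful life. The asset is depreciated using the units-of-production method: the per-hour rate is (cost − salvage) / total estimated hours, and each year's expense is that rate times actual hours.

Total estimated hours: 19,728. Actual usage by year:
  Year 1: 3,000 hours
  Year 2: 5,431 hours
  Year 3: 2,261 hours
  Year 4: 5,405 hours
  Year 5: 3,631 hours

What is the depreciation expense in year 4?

$64,860

Depreciable base = $288,036 − $51,300 = $236,736.
Rate = $236,736 / 19,728 hours = $12 per hour.
Year 1: 3,000 × $12 = $36,000. Book value $252,036.
Year 2: 5,431 × $12 = $65,172. Book value $186,864.
Year 3: 2,261 × $12 = $27,132. Book value $159,732.
Year 4: 5,405 × $12 = $64,860. Book value $94,872.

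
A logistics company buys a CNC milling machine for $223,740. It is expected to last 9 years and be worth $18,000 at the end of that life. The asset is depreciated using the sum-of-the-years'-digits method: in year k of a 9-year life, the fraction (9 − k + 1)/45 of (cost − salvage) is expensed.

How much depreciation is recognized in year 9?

$4,572

Depreciable base = $223,740 − $18,000 = $205,740.
Sum of the years' digits = 9+8+7+6+5+4+3+2+1 = 45.
Year 1: $205,740 × 9/45 = $41,148. Book value $182,592.
Year 2: $205,740 × 8/45 = $36,576. Book value $146,016.
Year 3: $205,740 × 7/45 = $32,004. Book value $114,012.
Year 4: $205,740 × 6/45 = $27,432. Book value $86,580.
Year 5: $205,740 × 5/45 = $22,860. Book value $63,720.
Year 6: $205,740 × 4/45 = $18,288. Book value $45,432.
Year 7: $205,740 × 3/45 = $13,716. Book value $31,716.
Year 8: $205,740 × 2/45 = $9,144. Book value $22,572.
Year 9: $205,740 × 1/45 = $4,572. Book value $18,000.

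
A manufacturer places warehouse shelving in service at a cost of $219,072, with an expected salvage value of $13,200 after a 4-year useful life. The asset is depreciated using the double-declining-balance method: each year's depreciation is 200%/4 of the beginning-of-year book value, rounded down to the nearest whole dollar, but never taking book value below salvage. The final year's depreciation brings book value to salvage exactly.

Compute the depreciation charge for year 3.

$27,384

Depreciable base = $219,072 − $13,200 = $205,872.
Year 1: ⌊$219,072 × 200%/4⌋ = $109,536. Book value $109,536.
Year 2: ⌊$109,536 × 200%/4⌋ = $54,768. Book value $54,768.
Year 3: ⌊$54,768 × 200%/4⌋ = $27,384. Book value $27,384.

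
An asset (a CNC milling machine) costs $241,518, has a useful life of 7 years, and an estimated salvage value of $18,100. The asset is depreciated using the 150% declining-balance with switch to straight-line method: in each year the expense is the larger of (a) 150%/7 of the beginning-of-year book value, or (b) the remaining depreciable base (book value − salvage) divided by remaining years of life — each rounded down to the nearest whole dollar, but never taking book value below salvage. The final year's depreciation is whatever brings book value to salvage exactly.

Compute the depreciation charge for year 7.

Depreciable base = $241,518 − $18,100 = $223,418.
Year 1: DB = ⌊$241,518 × 150%/7⌋ = $51,753; SL = ⌊$223,418/7⌋ = $31,916 → take DB $51,753. Book value $189,765.
Year 2: DB = ⌊$189,765 × 150%/7⌋ = $40,663; SL = ⌊$171,665/6⌋ = $28,610 → take DB $40,663. Book value $149,102.
Year 3: DB = ⌊$149,102 × 150%/7⌋ = $31,950; SL = ⌊$131,002/5⌋ = $26,200 → take DB $31,950. Book value $117,152.
Year 4: DB = ⌊$117,152 × 150%/7⌋ = $25,104; SL = ⌊$99,052/4⌋ = $24,763 → take DB $25,104. Book value $92,048.
Year 5: DB = ⌊$92,048 × 150%/7⌋ = $19,724; SL = ⌊$73,948/3⌋ = $24,649 → take SL $24,649. Book value $67,399.
Year 6: DB = ⌊$67,399 × 150%/7⌋ = $14,442; SL = ⌊$49,299/2⌋ = $24,649 → take SL $24,649. Book value $42,750.
Year 7 (final): $42,750 − $18,100 = $24,650. Book value $18,100.

$24,650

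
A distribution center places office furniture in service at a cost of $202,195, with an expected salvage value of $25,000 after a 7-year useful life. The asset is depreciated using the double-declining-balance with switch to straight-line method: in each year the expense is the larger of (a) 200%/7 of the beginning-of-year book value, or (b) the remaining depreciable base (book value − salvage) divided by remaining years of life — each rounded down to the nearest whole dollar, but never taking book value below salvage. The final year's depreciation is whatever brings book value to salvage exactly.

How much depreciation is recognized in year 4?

Depreciable base = $202,195 − $25,000 = $177,195.
Year 1: DB = ⌊$202,195 × 200%/7⌋ = $57,770; SL = ⌊$177,195/7⌋ = $25,313 → take DB $57,770. Book value $144,425.
Year 2: DB = ⌊$144,425 × 200%/7⌋ = $41,264; SL = ⌊$119,425/6⌋ = $19,904 → take DB $41,264. Book value $103,161.
Year 3: DB = ⌊$103,161 × 200%/7⌋ = $29,474; SL = ⌊$78,161/5⌋ = $15,632 → take DB $29,474. Book value $73,687.
Year 4: DB = ⌊$73,687 × 200%/7⌋ = $21,053; SL = ⌊$48,687/4⌋ = $12,171 → take DB $21,053. Book value $52,634.

$21,053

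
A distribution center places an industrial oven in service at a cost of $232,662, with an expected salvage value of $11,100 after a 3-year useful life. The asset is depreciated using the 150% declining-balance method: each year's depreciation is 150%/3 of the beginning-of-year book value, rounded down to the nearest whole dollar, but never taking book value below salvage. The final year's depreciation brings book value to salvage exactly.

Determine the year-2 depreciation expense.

$58,165

Depreciable base = $232,662 − $11,100 = $221,562.
Year 1: ⌊$232,662 × 150%/3⌋ = $116,331. Book value $116,331.
Year 2: ⌊$116,331 × 150%/3⌋ = $58,165. Book value $58,166.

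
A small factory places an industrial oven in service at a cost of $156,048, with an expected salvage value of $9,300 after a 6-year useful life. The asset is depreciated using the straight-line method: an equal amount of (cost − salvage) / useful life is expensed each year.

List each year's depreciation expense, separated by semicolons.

Depreciable base = $156,048 − $9,300 = $146,748.
Annual expense = $146,748 / 6 = $24,458.
End of year 1: book value $131,590.
End of year 2: book value $107,132.
End of year 3: book value $82,674.
End of year 4: book value $58,216.
End of year 5: book value $33,758.
End of year 6: book value $9,300.

$24,458; $24,458; $24,458; $24,458; $24,458; $24,458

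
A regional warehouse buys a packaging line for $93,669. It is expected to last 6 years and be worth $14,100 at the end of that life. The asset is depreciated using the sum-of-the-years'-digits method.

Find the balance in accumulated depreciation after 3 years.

$56,835

Depreciable base = $93,669 − $14,100 = $79,569.
Sum of the years' digits = 6+5+4+3+2+1 = 21.
Year 1: $79,569 × 6/21 = $22,734. Book value $70,935.
Year 2: $79,569 × 5/21 = $18,945. Book value $51,990.
Year 3: $79,569 × 4/21 = $15,156. Book value $36,834.
Accumulated through year 3 = $93,669 − $36,834 = $56,835.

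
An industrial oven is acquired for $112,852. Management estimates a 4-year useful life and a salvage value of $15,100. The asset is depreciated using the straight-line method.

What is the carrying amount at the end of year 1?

Depreciable base = $112,852 − $15,100 = $97,752.
Annual expense = $97,752 / 4 = $24,438.
End of year 1: book value $88,414.

$88,414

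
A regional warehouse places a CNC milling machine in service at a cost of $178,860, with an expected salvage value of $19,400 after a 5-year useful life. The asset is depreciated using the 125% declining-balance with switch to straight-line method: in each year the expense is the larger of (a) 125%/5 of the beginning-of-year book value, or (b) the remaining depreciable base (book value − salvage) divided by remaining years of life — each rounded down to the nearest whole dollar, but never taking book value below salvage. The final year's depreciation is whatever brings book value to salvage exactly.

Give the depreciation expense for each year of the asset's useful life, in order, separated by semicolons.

$44,715; $33,536; $27,069; $27,070; $27,070

Depreciable base = $178,860 − $19,400 = $159,460.
Year 1: DB = ⌊$178,860 × 125%/5⌋ = $44,715; SL = ⌊$159,460/5⌋ = $31,892 → take DB $44,715. Book value $134,145.
Year 2: DB = ⌊$134,145 × 125%/5⌋ = $33,536; SL = ⌊$114,745/4⌋ = $28,686 → take DB $33,536. Book value $100,609.
Year 3: DB = ⌊$100,609 × 125%/5⌋ = $25,152; SL = ⌊$81,209/3⌋ = $27,069 → take SL $27,069. Book value $73,540.
Year 4: DB = ⌊$73,540 × 125%/5⌋ = $18,385; SL = ⌊$54,140/2⌋ = $27,070 → take SL $27,070. Book value $46,470.
Year 5 (final): $46,470 − $19,400 = $27,070. Book value $19,400.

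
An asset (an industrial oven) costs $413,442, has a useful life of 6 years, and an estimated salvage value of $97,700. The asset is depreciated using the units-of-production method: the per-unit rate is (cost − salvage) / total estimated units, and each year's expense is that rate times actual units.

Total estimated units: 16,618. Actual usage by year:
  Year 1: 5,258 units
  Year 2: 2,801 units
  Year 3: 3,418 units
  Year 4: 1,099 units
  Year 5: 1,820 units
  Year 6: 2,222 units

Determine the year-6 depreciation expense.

Depreciable base = $413,442 − $97,700 = $315,742.
Rate = $315,742 / 16,618 units = $19 per unit.
Year 1: 5,258 × $19 = $99,902. Book value $313,540.
Year 2: 2,801 × $19 = $53,219. Book value $260,321.
Year 3: 3,418 × $19 = $64,942. Book value $195,379.
Year 4: 1,099 × $19 = $20,881. Book value $174,498.
Year 5: 1,820 × $19 = $34,580. Book value $139,918.
Year 6: 2,222 × $19 = $42,218. Book value $97,700.

$42,218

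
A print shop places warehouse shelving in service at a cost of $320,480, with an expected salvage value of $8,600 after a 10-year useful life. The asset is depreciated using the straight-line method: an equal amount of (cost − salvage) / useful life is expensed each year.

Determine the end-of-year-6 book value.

Depreciable base = $320,480 − $8,600 = $311,880.
Annual expense = $311,880 / 10 = $31,188.
End of year 1: book value $289,292.
End of year 2: book value $258,104.
End of year 3: book value $226,916.
End of year 4: book value $195,728.
End of year 5: book value $164,540.
End of year 6: book value $133,352.

$133,352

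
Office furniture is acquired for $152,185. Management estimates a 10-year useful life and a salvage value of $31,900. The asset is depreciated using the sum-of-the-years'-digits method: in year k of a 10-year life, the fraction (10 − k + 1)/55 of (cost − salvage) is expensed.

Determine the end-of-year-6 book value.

$53,770

Depreciable base = $152,185 − $31,900 = $120,285.
Sum of the years' digits = 10+9+8+7+6+5+4+3+2+1 = 55.
Year 1: $120,285 × 10/55 = $21,870. Book value $130,315.
Year 2: $120,285 × 9/55 = $19,683. Book value $110,632.
Year 3: $120,285 × 8/55 = $17,496. Book value $93,136.
Year 4: $120,285 × 7/55 = $15,309. Book value $77,827.
Year 5: $120,285 × 6/55 = $13,122. Book value $64,705.
Year 6: $120,285 × 5/55 = $10,935. Book value $53,770.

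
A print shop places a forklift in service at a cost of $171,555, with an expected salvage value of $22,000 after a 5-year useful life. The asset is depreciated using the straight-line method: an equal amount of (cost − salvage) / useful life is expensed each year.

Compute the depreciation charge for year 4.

Depreciable base = $171,555 − $22,000 = $149,555.
Annual expense = $149,555 / 5 = $29,911.

$29,911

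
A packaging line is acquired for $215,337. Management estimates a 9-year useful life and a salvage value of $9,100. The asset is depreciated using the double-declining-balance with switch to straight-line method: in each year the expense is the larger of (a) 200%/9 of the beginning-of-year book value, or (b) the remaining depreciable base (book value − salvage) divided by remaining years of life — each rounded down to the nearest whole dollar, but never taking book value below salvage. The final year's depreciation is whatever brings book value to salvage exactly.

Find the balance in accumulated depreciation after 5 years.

Depreciable base = $215,337 − $9,100 = $206,237.
Year 1: DB = ⌊$215,337 × 200%/9⌋ = $47,852; SL = ⌊$206,237/9⌋ = $22,915 → take DB $47,852. Book value $167,485.
Year 2: DB = ⌊$167,485 × 200%/9⌋ = $37,218; SL = ⌊$158,385/8⌋ = $19,798 → take DB $37,218. Book value $130,267.
Year 3: DB = ⌊$130,267 × 200%/9⌋ = $28,948; SL = ⌊$121,167/7⌋ = $17,309 → take DB $28,948. Book value $101,319.
Year 4: DB = ⌊$101,319 × 200%/9⌋ = $22,515; SL = ⌊$92,219/6⌋ = $15,369 → take DB $22,515. Book value $78,804.
Year 5: DB = ⌊$78,804 × 200%/9⌋ = $17,512; SL = ⌊$69,704/5⌋ = $13,940 → take DB $17,512. Book value $61,292.
Accumulated through year 5 = $215,337 − $61,292 = $154,045.

$154,045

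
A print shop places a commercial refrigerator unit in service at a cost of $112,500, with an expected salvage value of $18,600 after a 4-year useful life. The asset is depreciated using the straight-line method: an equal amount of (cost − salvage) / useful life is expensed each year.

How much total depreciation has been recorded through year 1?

Depreciable base = $112,500 − $18,600 = $93,900.
Annual expense = $93,900 / 4 = $23,475.
End of year 1: book value $89,025.
Accumulated through year 1 = $112,500 − $89,025 = $23,475.

$23,475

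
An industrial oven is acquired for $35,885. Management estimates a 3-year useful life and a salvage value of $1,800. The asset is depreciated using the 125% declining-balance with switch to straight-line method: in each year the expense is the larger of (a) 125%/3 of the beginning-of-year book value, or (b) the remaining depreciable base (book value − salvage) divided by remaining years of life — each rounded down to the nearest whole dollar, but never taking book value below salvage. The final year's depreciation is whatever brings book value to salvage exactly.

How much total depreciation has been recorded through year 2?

Depreciable base = $35,885 − $1,800 = $34,085.
Year 1: DB = ⌊$35,885 × 125%/3⌋ = $14,952; SL = ⌊$34,085/3⌋ = $11,361 → take DB $14,952. Book value $20,933.
Year 2: DB = ⌊$20,933 × 125%/3⌋ = $8,722; SL = ⌊$19,133/2⌋ = $9,566 → take SL $9,566. Book value $11,367.
Accumulated through year 2 = $35,885 − $11,367 = $24,518.

$24,518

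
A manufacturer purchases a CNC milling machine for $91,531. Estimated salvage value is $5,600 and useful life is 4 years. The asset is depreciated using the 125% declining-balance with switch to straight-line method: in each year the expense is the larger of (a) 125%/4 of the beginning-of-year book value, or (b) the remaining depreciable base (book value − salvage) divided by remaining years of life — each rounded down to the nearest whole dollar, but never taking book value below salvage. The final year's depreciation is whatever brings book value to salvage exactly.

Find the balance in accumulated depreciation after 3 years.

Depreciable base = $91,531 − $5,600 = $85,931.
Year 1: DB = ⌊$91,531 × 125%/4⌋ = $28,603; SL = ⌊$85,931/4⌋ = $21,482 → take DB $28,603. Book value $62,928.
Year 2: DB = ⌊$62,928 × 125%/4⌋ = $19,665; SL = ⌊$57,328/3⌋ = $19,109 → take DB $19,665. Book value $43,263.
Year 3: DB = ⌊$43,263 × 125%/4⌋ = $13,519; SL = ⌊$37,663/2⌋ = $18,831 → take SL $18,831. Book value $24,432.
Accumulated through year 3 = $91,531 − $24,432 = $67,099.

$67,099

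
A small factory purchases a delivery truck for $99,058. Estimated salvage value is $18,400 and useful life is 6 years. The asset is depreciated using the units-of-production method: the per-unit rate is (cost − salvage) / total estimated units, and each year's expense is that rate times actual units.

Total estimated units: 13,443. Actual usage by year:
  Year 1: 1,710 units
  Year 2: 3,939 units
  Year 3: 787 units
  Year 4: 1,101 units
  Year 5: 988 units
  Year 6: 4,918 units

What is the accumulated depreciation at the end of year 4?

Depreciable base = $99,058 − $18,400 = $80,658.
Rate = $80,658 / 13,443 units = $6 per unit.
Year 1: 1,710 × $6 = $10,260. Book value $88,798.
Year 2: 3,939 × $6 = $23,634. Book value $65,164.
Year 3: 787 × $6 = $4,722. Book value $60,442.
Year 4: 1,101 × $6 = $6,606. Book value $53,836.
Accumulated through year 4 = $99,058 − $53,836 = $45,222.

$45,222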